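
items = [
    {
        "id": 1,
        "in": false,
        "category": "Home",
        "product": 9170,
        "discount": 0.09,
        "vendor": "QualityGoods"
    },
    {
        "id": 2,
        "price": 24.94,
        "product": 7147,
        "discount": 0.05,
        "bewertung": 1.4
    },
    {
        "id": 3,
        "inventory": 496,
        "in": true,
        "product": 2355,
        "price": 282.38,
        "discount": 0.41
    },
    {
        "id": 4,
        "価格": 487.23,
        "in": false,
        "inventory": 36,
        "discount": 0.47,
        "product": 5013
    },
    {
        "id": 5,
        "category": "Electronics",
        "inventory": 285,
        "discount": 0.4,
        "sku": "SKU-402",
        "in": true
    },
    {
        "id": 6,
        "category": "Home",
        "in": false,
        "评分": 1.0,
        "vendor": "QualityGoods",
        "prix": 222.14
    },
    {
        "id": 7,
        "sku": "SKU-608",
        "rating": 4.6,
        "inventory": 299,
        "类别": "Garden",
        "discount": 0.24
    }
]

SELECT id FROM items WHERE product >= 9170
[1]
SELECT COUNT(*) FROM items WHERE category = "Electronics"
1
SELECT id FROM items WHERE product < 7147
[3, 4]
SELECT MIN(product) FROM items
2355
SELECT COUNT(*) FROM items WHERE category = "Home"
2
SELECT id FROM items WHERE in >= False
[1, 3, 4, 5, 6]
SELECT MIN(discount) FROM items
0.05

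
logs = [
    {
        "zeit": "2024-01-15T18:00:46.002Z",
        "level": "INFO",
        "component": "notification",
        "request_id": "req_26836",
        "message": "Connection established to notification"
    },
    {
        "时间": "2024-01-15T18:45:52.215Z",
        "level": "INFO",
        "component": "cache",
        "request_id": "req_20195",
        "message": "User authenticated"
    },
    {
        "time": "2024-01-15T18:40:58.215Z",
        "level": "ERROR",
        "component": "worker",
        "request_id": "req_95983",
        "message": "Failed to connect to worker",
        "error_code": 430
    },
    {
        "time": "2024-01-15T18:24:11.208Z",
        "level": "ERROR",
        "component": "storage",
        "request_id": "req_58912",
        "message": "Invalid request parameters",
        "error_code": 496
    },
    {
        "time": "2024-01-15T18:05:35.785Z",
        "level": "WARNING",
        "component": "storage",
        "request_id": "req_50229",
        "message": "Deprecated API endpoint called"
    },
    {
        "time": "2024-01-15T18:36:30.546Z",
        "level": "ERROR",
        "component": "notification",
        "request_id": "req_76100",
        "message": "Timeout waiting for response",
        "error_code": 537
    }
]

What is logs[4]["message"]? "Deprecated API endpoint called"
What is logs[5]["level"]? "ERROR"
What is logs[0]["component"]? "notification"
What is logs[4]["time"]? "2024-01-15T18:05:35.785Z"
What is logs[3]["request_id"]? "req_58912"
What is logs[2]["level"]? "ERROR"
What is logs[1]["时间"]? "2024-01-15T18:45:52.215Z"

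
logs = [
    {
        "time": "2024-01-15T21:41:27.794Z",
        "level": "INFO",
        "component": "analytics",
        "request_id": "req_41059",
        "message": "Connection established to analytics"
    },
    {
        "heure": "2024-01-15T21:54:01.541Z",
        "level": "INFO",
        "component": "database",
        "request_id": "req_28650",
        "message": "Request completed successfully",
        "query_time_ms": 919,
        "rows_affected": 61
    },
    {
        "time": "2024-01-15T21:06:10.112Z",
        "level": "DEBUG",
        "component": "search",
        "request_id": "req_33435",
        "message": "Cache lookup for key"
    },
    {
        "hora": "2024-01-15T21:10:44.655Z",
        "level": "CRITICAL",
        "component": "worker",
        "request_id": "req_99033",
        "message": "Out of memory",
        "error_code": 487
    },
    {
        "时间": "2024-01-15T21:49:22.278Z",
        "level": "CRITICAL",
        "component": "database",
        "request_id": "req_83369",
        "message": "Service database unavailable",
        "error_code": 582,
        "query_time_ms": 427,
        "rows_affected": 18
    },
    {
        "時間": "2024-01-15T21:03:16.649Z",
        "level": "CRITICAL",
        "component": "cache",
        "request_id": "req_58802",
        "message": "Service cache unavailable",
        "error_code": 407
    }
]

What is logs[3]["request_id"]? "req_99033"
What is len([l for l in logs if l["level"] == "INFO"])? 2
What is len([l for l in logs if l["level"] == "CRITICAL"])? 3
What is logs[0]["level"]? "INFO"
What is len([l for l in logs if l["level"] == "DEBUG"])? 1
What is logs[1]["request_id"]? "req_28650"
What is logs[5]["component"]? "cache"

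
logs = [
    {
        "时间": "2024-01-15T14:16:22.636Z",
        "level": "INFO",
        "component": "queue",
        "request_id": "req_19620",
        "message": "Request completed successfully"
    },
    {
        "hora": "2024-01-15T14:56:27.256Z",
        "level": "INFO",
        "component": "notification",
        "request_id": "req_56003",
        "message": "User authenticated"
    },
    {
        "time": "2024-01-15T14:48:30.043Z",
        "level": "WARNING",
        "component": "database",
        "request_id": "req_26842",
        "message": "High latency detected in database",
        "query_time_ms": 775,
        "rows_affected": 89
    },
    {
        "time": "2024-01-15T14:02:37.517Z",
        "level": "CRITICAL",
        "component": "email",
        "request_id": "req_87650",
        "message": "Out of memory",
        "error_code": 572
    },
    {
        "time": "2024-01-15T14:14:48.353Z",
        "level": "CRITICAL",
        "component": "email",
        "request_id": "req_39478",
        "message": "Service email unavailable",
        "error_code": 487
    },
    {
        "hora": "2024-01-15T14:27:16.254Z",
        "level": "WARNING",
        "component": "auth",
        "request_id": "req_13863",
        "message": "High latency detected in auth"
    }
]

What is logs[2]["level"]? "WARNING"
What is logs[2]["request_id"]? "req_26842"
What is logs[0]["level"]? "INFO"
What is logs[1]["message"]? "User authenticated"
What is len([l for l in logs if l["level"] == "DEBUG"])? 0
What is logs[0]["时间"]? "2024-01-15T14:16:22.636Z"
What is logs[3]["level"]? "CRITICAL"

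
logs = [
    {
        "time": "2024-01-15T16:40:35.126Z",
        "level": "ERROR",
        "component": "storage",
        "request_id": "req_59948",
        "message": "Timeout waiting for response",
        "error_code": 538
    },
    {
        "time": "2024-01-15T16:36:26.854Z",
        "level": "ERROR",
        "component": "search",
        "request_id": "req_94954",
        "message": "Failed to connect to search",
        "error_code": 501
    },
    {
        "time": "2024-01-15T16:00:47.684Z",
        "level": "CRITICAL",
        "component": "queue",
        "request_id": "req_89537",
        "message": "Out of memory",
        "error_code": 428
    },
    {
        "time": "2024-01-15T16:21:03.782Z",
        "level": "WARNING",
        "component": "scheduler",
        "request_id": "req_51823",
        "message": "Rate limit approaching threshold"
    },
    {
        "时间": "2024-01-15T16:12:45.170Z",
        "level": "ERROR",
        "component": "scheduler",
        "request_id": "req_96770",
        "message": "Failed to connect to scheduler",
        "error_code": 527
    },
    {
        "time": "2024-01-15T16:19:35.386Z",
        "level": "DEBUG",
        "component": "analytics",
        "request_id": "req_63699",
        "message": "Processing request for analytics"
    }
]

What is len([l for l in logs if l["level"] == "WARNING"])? 1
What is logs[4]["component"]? "scheduler"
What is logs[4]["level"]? "ERROR"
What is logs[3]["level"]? "WARNING"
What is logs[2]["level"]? "CRITICAL"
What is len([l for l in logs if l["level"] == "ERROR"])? 3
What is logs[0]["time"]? "2024-01-15T16:40:35.126Z"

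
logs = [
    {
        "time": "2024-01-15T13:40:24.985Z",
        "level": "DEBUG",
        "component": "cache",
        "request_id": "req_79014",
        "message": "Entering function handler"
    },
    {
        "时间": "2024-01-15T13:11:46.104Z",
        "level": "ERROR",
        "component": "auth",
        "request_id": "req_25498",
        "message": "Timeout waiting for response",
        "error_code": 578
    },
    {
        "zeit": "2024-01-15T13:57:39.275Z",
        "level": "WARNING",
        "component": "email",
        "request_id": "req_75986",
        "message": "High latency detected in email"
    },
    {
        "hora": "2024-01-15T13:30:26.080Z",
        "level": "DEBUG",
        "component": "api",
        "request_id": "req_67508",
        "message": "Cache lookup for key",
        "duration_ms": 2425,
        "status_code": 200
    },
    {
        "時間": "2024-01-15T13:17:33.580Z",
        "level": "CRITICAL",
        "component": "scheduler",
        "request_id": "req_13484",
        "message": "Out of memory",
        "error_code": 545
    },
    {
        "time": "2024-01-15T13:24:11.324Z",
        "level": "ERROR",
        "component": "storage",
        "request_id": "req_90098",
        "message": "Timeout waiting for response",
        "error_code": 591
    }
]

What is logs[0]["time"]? "2024-01-15T13:40:24.985Z"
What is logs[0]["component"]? "cache"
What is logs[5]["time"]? "2024-01-15T13:24:11.324Z"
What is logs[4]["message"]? "Out of memory"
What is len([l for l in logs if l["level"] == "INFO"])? 0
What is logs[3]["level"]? "DEBUG"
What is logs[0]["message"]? "Entering function handler"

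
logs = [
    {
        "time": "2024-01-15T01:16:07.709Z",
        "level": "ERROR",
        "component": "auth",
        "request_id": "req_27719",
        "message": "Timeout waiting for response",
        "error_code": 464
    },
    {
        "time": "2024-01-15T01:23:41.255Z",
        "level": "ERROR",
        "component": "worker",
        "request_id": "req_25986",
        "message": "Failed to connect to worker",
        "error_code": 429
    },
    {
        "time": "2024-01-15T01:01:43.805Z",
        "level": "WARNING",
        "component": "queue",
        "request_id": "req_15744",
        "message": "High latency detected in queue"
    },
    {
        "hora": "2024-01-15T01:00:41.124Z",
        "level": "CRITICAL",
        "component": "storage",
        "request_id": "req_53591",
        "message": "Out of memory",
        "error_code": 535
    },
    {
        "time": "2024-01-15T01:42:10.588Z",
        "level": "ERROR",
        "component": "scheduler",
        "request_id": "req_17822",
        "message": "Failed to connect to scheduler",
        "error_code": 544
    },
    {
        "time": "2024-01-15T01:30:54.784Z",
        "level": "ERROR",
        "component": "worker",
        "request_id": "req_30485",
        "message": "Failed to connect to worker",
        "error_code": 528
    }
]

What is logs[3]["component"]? "storage"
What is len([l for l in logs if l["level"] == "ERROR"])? 4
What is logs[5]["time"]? "2024-01-15T01:30:54.784Z"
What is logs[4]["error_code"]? 544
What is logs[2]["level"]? "WARNING"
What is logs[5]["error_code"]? 528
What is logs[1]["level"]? "ERROR"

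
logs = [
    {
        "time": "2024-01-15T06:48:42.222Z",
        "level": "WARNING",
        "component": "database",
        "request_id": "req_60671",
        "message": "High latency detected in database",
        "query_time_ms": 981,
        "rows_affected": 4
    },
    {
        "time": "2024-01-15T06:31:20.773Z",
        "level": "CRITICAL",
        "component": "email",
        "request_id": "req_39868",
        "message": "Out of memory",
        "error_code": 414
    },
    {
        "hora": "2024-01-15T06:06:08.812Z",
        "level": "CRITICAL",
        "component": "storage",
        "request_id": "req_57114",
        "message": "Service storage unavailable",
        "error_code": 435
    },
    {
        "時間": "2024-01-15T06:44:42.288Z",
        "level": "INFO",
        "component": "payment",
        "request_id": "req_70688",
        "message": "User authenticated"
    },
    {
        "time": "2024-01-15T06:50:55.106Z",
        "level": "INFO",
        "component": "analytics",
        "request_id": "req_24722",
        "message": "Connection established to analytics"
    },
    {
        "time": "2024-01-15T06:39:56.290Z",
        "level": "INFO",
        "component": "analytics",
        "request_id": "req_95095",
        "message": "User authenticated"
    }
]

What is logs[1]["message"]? "Out of memory"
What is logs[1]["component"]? "email"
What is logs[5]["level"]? "INFO"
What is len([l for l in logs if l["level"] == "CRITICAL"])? 2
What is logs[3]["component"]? "payment"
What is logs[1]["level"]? "CRITICAL"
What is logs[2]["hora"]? "2024-01-15T06:06:08.812Z"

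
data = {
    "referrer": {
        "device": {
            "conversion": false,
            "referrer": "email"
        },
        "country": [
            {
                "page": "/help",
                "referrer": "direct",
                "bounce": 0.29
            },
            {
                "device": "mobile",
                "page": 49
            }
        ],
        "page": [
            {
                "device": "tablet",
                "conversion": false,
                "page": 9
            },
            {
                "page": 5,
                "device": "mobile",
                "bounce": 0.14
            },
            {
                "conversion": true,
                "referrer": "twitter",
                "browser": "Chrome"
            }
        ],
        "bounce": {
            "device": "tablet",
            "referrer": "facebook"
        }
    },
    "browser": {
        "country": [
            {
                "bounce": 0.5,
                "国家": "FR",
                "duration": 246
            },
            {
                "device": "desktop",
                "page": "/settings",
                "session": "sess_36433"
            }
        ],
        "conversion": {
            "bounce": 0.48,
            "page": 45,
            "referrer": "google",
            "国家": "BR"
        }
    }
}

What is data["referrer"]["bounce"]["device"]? "tablet"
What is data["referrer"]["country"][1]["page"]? 49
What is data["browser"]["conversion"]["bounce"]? 0.48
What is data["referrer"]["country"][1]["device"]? "mobile"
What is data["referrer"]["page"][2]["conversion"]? True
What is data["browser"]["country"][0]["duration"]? 246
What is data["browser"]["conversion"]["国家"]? "BR"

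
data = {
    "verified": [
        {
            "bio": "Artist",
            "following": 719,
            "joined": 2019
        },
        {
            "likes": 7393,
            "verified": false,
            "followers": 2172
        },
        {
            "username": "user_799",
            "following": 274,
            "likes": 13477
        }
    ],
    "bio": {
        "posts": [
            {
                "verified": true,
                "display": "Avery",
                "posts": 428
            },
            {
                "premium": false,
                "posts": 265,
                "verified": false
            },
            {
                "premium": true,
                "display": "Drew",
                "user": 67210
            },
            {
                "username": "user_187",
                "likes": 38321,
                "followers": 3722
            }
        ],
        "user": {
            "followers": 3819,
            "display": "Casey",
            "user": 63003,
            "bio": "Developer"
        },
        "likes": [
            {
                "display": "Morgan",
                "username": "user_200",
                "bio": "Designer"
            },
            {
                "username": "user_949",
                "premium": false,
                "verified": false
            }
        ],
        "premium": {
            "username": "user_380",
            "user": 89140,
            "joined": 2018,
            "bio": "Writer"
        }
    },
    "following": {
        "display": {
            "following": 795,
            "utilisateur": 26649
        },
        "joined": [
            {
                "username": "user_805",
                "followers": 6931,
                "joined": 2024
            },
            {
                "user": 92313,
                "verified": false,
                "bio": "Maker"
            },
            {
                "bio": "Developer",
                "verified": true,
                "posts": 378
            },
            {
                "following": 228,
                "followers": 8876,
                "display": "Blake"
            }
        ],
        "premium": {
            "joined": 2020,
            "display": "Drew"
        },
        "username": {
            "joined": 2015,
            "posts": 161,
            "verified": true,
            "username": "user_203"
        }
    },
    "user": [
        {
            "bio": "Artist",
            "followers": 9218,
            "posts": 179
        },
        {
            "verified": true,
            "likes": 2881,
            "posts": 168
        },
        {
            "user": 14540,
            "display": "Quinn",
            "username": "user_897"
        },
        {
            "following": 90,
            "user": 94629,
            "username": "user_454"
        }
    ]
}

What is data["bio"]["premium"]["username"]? "user_380"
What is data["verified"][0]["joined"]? 2019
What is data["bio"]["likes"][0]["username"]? "user_200"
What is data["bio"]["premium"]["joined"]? 2018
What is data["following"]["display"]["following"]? 795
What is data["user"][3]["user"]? 94629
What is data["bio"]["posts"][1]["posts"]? 265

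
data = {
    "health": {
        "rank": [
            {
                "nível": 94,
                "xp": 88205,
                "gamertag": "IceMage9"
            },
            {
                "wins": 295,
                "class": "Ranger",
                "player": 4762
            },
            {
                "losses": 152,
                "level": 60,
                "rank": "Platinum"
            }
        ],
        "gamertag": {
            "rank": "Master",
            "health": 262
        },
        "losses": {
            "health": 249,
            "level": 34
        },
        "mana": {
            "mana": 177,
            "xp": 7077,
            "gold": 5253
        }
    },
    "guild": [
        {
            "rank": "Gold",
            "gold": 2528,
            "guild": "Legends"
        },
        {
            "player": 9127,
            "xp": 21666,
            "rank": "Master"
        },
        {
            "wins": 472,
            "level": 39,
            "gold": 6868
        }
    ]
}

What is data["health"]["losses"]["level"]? 34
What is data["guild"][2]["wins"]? 472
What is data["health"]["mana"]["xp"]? 7077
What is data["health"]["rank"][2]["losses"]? 152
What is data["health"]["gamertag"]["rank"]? "Master"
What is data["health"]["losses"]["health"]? 249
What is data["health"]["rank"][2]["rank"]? "Platinum"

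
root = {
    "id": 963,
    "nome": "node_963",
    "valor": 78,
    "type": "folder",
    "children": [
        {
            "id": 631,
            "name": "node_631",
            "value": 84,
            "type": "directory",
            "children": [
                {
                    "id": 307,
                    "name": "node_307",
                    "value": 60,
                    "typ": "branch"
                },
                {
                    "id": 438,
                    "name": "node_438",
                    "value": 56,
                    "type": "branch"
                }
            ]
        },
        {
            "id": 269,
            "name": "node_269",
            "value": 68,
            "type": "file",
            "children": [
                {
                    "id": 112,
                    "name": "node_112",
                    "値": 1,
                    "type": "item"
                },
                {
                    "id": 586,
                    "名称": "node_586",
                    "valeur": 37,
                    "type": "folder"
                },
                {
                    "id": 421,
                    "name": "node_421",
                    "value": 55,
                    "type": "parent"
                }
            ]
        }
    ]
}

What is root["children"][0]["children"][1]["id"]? 438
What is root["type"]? "folder"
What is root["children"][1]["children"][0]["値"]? 1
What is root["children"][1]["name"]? "node_269"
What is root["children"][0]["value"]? 84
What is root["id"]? 963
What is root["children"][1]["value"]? 68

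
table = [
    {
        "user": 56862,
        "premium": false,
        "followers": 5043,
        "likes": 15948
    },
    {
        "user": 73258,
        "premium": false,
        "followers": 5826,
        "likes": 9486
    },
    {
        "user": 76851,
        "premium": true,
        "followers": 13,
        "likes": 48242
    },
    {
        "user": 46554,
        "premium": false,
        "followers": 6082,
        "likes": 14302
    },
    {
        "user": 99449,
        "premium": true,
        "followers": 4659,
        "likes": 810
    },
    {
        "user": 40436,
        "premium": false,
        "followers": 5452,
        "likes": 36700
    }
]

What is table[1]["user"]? 73258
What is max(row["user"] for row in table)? 99449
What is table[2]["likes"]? 48242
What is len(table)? 6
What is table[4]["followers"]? 4659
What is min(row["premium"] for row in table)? False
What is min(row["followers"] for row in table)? 13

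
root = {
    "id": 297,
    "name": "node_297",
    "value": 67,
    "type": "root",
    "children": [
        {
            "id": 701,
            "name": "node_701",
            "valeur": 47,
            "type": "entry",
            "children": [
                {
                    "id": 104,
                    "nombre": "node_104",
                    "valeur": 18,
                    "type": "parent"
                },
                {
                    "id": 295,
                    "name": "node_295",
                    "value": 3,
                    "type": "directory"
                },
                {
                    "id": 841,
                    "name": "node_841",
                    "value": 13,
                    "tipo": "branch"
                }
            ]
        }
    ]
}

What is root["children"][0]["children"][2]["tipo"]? "branch"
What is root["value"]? 67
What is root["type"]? "root"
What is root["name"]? "node_297"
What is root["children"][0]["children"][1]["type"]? "directory"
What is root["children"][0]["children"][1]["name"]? "node_295"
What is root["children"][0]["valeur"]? 47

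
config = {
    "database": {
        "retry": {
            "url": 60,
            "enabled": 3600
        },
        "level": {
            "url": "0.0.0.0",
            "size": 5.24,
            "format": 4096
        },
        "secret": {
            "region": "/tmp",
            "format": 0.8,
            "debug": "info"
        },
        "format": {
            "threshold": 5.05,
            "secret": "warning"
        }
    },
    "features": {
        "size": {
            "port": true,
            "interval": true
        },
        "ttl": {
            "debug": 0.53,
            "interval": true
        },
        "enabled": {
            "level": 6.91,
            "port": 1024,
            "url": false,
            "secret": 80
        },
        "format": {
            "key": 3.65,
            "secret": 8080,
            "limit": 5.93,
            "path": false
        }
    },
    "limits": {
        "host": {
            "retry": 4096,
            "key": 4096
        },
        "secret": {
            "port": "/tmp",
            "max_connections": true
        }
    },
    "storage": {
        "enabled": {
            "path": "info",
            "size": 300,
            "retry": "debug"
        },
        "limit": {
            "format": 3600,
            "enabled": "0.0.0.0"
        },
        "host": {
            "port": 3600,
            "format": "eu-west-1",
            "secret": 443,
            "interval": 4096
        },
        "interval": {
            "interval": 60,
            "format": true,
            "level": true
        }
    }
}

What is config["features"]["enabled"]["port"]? 1024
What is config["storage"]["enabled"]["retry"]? "debug"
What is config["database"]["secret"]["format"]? 0.8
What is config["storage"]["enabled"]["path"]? "info"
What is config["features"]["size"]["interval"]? True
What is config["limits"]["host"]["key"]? 4096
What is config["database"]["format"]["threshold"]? 5.05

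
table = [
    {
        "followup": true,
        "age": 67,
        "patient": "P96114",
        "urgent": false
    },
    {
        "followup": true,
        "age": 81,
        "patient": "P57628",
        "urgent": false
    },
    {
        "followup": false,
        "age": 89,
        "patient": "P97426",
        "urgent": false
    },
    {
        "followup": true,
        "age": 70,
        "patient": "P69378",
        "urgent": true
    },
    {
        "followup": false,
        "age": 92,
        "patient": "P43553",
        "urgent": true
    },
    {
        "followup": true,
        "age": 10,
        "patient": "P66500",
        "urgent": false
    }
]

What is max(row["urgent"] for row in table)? True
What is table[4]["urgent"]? True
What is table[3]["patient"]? "P69378"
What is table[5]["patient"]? "P66500"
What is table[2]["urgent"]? False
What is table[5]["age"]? 10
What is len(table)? 6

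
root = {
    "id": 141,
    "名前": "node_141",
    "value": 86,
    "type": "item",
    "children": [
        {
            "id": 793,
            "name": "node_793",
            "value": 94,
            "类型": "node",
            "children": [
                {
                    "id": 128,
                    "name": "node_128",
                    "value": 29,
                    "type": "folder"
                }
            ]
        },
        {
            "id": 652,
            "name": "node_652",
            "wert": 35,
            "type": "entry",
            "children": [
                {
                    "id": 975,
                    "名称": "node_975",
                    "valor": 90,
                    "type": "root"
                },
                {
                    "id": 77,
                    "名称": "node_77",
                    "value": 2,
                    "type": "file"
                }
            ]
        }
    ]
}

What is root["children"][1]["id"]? 652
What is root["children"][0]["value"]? 94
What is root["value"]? 86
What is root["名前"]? "node_141"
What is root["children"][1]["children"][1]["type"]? "file"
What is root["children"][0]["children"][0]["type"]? "folder"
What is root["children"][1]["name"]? "node_652"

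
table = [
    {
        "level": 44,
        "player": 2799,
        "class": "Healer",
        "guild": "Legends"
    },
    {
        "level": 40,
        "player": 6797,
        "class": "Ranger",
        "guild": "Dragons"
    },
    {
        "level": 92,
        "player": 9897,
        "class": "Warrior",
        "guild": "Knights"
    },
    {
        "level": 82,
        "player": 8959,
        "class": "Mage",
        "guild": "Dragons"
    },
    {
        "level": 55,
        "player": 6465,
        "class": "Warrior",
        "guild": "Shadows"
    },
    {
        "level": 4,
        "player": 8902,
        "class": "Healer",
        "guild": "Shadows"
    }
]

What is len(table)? 6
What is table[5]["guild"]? "Shadows"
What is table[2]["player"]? 9897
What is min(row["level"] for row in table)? 4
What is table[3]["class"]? "Mage"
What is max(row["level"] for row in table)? 92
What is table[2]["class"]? "Warrior"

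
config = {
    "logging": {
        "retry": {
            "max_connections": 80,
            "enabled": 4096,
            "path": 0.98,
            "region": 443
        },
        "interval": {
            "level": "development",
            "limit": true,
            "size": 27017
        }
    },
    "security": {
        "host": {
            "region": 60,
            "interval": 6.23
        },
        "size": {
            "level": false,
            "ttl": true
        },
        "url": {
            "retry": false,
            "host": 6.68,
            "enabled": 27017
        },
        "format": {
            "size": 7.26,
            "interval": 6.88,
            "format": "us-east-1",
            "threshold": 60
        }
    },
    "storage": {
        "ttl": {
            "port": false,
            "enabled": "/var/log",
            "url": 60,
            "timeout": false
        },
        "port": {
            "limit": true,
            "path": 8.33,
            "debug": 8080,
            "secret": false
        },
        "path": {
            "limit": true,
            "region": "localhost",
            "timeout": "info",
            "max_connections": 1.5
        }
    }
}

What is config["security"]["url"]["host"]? 6.68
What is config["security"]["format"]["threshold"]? 60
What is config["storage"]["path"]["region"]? "localhost"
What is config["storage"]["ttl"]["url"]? 60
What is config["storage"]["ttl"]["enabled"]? "/var/log"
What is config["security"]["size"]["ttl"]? True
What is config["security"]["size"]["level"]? False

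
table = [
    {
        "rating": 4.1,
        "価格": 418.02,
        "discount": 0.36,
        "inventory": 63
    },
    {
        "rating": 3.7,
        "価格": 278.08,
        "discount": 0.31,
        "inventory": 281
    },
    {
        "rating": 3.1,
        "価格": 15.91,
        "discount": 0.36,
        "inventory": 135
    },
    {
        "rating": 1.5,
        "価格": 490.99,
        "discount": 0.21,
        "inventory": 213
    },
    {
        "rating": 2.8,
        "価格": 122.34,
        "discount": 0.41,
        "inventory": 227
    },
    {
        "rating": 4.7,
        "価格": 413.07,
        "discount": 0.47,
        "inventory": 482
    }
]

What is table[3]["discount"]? 0.21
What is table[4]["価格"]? 122.34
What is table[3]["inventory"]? 213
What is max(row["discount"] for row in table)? 0.47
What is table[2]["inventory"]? 135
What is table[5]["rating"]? 4.7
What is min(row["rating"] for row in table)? 1.5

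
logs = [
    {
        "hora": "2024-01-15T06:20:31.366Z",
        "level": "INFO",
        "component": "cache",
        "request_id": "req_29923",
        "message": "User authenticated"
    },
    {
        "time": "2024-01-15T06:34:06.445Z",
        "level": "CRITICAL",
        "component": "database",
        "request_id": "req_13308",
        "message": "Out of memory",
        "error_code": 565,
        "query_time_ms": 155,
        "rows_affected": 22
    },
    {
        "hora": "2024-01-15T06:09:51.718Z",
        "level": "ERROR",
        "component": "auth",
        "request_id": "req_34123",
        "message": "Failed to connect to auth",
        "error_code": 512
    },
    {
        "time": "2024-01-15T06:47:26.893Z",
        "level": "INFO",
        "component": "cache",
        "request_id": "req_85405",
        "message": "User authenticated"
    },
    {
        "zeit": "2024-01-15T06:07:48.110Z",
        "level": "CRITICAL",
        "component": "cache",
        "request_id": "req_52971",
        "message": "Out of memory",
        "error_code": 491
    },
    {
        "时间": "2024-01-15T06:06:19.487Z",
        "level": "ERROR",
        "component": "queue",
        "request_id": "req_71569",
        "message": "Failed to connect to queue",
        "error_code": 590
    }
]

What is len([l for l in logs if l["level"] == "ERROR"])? 2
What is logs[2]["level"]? "ERROR"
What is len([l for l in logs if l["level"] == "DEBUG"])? 0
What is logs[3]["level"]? "INFO"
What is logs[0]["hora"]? "2024-01-15T06:20:31.366Z"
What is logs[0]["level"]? "INFO"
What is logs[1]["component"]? "database"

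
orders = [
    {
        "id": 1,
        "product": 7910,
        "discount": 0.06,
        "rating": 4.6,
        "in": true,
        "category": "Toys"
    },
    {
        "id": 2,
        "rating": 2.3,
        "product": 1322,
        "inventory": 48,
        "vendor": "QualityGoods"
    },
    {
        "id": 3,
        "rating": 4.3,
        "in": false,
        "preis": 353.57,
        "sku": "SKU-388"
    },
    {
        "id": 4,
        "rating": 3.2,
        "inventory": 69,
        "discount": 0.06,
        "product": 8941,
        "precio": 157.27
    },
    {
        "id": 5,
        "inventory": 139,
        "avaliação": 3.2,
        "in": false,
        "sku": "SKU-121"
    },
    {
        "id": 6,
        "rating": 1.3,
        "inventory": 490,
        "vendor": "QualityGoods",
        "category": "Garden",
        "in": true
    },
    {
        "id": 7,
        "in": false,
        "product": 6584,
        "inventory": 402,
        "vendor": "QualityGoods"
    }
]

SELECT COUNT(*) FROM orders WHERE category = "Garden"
1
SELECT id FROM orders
[1, 2, 3, 4, 5, 6, 7]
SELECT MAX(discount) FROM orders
0.06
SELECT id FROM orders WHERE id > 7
[]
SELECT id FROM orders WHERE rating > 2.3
[1, 3, 4]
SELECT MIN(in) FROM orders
False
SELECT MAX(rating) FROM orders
4.6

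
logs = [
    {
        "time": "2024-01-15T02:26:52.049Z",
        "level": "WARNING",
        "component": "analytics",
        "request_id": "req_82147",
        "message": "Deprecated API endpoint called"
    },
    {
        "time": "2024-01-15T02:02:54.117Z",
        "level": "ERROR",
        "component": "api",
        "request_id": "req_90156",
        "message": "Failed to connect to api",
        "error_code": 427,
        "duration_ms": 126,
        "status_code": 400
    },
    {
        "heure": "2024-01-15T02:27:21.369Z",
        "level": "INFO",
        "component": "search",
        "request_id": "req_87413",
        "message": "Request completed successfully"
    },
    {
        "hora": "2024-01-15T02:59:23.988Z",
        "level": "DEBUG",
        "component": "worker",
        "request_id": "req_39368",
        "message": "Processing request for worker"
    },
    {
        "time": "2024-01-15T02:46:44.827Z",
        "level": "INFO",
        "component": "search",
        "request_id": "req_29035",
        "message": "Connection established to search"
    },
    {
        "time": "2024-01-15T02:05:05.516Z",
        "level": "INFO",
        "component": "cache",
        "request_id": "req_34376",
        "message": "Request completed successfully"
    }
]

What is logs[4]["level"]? "INFO"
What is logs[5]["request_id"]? "req_34376"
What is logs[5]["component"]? "cache"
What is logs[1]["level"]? "ERROR"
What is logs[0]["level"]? "WARNING"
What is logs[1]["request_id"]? "req_90156"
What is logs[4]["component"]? "search"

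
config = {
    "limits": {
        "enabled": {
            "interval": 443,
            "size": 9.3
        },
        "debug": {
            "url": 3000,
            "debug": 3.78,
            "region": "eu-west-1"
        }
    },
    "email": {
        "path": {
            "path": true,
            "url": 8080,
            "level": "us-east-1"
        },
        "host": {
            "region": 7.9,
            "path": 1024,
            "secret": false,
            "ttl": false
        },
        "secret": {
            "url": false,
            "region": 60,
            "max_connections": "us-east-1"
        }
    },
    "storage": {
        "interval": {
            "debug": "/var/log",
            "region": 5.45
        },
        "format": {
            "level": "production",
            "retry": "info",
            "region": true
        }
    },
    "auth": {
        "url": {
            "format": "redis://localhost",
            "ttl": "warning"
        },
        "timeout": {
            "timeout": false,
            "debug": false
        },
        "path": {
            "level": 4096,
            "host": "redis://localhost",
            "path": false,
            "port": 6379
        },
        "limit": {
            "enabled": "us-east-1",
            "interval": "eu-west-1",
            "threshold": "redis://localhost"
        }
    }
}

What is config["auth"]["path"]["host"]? "redis://localhost"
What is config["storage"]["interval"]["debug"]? "/var/log"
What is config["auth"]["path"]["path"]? False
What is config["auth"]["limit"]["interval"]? "eu-west-1"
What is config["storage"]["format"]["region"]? True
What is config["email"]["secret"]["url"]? False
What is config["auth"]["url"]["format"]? "redis://localhost"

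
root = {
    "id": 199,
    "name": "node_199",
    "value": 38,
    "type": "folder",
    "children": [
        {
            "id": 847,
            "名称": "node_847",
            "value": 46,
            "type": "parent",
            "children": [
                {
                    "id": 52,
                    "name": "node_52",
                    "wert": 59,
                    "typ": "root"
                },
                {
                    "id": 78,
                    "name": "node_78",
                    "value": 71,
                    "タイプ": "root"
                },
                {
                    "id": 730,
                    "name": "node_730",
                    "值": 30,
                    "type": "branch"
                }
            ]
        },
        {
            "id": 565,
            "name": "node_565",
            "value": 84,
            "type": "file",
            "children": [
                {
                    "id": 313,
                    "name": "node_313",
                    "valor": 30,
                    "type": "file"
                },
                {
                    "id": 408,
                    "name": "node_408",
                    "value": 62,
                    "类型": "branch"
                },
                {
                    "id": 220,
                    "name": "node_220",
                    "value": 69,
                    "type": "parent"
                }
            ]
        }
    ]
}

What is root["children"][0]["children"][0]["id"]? 52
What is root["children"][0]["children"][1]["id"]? 78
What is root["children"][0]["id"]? 847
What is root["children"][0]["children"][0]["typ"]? "root"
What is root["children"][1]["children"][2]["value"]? 69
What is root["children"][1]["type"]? "file"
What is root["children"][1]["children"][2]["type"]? "parent"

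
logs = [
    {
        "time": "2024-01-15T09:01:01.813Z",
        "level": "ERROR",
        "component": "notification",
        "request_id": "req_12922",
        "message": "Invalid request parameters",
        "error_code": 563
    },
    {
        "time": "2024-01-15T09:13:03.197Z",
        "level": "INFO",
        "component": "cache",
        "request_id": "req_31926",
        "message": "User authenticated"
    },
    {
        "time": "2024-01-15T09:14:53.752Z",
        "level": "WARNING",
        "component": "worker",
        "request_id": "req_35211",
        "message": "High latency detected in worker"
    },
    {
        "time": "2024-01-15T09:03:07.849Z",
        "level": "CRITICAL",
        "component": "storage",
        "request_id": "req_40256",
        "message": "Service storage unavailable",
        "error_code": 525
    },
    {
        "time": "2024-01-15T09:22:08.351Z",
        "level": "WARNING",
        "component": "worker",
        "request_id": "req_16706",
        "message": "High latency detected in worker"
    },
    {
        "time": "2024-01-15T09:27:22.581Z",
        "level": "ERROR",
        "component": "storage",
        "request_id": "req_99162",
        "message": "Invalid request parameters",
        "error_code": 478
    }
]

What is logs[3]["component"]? "storage"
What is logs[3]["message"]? "Service storage unavailable"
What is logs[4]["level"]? "WARNING"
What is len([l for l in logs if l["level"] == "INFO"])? 1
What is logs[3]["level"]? "CRITICAL"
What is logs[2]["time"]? "2024-01-15T09:14:53.752Z"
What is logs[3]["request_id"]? "req_40256"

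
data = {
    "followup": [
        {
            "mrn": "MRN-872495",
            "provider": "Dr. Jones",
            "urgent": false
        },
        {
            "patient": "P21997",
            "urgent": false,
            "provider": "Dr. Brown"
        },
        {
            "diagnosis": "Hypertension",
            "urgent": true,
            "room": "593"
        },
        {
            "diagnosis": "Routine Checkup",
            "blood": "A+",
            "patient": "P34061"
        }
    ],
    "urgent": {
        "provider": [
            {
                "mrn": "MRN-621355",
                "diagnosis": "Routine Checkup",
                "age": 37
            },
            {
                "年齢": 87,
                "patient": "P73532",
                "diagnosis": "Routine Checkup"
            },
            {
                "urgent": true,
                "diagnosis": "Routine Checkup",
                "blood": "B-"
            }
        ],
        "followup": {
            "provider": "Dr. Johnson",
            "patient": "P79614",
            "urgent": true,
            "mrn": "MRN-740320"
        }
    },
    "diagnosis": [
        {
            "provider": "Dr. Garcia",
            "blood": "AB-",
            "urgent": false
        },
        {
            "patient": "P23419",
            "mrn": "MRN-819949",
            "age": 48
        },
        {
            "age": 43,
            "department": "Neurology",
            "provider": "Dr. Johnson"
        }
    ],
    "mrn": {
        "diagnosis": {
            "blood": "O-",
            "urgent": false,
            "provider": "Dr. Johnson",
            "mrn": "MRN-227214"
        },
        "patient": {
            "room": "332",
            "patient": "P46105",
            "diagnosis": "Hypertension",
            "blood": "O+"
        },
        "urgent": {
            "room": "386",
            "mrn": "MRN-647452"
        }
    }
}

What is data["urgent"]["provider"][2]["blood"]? "B-"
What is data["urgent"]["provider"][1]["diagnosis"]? "Routine Checkup"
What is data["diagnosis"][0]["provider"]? "Dr. Garcia"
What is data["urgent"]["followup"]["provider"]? "Dr. Johnson"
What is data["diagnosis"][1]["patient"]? "P23419"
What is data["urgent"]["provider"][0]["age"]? 37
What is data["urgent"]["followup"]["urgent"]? True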